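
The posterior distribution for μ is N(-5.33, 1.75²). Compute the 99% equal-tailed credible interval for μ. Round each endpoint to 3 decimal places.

[-9.838, -0.822]

The posterior is symmetric, so the 99% equal-tailed interval is μ = -5.33 ± z·1.75 with z = 2.576.
Half-width: 2.576 × 1.75 = 4.508.
-5.33 − 4.508 = -9.838; -5.33 + 4.508 = -0.822.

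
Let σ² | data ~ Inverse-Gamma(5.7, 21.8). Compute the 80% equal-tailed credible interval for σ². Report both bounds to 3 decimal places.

Inverse-Gamma(5.7, 21.8) quantiles: F⁻¹(0.1) and F⁻¹(0.9).
Equivalently, 1/σ² ~ Gamma(5.7, rate = 21.8); invert its 0.9 and 0.1 quantiles.
Posterior mean ≈ 4.638, SD ≈ 2.411; a Normal approximation gives roughly [1.548, 7.729].
Exact: lower = 2.451; upper = 7.432.

[2.451, 7.432]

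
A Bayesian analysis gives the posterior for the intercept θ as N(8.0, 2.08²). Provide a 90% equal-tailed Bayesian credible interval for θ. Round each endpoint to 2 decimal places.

[4.58, 11.42]

The posterior is symmetric, so the 90% equal-tailed interval is θ = 8.0 ± z·2.08 with z = 1.645.
Half-width: 1.645 × 2.08 = 3.42.
8.0 − 3.42 = 4.58; 8.0 + 3.42 = 11.42.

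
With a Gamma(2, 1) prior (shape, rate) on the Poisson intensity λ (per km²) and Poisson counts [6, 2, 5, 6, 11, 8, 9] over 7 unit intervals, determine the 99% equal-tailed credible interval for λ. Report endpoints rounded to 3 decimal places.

Posterior: Gamma(2+47, 1+7) = Gamma(49, 8) (shape, rate).
Equal-tailed 99% interval: Gamma(49, 8) quantiles at 0.005 and 0.995.
Posterior mean ≈ 6.125, SD ≈ 0.875; a Normal approximation gives roughly [3.871, 8.379].
Exact: lower = 4.106; upper = 8.613.

[4.106, 8.613]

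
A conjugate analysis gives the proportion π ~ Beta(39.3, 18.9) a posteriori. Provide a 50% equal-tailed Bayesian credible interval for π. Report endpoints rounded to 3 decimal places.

[0.635, 0.718]

Posterior: Beta(39.3, 18.9).
Equal-tailed 50% interval: the 0.25 and 0.75 quantiles of Beta(39.3, 18.9).
Posterior mean ≈ 0.675, SD ≈ 0.061; a Normal approximation gives roughly [0.634, 0.716].
Exact: F⁻¹(0.25) = 0.635; F⁻¹(0.75) = 0.718.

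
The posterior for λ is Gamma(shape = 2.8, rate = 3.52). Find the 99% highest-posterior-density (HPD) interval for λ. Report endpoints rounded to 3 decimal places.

The posterior is unimodal and skewed, so the HPD interval has equal density at both endpoints and is the shortest 99% interval.
Solving f(0.027) = f(2.301) with F(2.301) − F(0.027) = 0.99 gives [0.027, 2.301].
For comparison, the equal-tailed interval is [0.080, 2.534]; the HPD is narrower and shifted toward the mode.

[0.027, 2.301]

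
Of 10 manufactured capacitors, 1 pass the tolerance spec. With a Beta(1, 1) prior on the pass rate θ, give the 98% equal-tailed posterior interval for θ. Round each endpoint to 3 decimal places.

Posterior: Beta(1+1, 1+9) = Beta(2, 10).
Equal-tailed 98% interval: the 0.01 and 0.99 quantiles of Beta(2, 10).
Posterior mean ≈ 0.167, SD ≈ 0.103; a Normal approximation gives roughly [-0.074, 0.407].
Exact: F⁻¹(0.01) = 0.014; F⁻¹(0.99) = 0.470.

[0.014, 0.470]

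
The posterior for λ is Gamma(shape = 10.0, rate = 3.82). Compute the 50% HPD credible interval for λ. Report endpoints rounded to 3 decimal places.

[1.861, 2.932]

The posterior is unimodal and skewed, so the HPD interval has equal density at both endpoints and is the shortest 50% interval.
Solving f(1.861) = f(2.932) with F(2.932) − F(1.861) = 0.50 gives [1.861, 2.932].
For comparison, the equal-tailed interval is [2.022, 3.119]; the HPD is narrower and shifted toward the mode.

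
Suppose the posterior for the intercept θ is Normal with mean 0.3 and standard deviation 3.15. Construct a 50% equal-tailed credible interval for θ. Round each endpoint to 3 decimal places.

[-1.825, 2.425]

The posterior is symmetric, so the 50% equal-tailed interval is θ = 0.3 ± z·3.15 with z = 0.674.
Half-width: 0.674 × 3.15 = 2.125.
0.3 − 2.125 = -1.825; 0.3 + 2.125 = 2.425.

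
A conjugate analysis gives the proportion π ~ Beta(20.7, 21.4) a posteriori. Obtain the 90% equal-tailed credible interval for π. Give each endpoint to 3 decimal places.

Posterior: Beta(20.7, 21.4).
Equal-tailed 90% interval: the 0.05 and 0.95 quantiles of Beta(20.7, 21.4).
Posterior mean ≈ 0.492, SD ≈ 0.076; a Normal approximation gives roughly [0.366, 0.617].
Exact: F⁻¹(0.05) = 0.366; F⁻¹(0.95) = 0.617.

[0.366, 0.617]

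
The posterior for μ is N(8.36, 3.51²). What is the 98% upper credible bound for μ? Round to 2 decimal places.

Need U with P(μ ≤ U) = 0.98: U = 8.36 + z_{0.02}·3.51.
z = 2.054; U = 8.36 + 2.054 × 3.51 = 15.57.

15.57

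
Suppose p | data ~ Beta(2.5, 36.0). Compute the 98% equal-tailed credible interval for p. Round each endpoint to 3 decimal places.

Posterior: Beta(2.5, 36.0).
Equal-tailed 98% interval: the 0.01 and 0.99 quantiles of Beta(2.5, 36.0).
Posterior mean ≈ 0.065, SD ≈ 0.039; a Normal approximation gives roughly [-0.026, 0.156].
Exact: F⁻¹(0.01) = 0.008; F⁻¹(0.99) = 0.186.

[0.008, 0.186]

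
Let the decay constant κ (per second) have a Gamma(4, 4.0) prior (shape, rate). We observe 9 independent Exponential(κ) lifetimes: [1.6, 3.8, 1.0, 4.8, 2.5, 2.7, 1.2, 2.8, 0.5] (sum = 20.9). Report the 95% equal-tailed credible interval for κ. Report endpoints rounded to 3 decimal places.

[0.278, 0.842]

Posterior: Gamma(4+9, 4.0+20.9) = Gamma(13, 24.9) (shape, rate).
Equal-tailed 95% interval: Gamma(13, 24.9) quantiles at 0.025 and 0.975.
Posterior mean ≈ 0.522, SD ≈ 0.145; a Normal approximation gives roughly [0.238, 0.806].
Exact: lower = 0.278; upper = 0.842.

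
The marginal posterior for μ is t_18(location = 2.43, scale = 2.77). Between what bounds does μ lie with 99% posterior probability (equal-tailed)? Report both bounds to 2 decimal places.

The t_18 distribution is symmetric; the 99% interval is 2.43 ± t·2.77 with t_{0.995,18} = 2.878.
Half-width: 2.878 × 2.77 = 7.97.
2.43 − 7.97 = -5.54; 2.43 + 7.97 = 10.40.

[-5.54, 10.40]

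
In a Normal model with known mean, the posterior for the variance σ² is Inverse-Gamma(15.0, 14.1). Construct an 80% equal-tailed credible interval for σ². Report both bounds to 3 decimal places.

[0.701, 1.369]

Inverse-Gamma(15.0, 14.1) quantiles: F⁻¹(0.1) and F⁻¹(0.9).
Equivalently, 1/σ² ~ Gamma(15.0, rate = 14.1); invert its 0.9 and 0.1 quantiles.
Posterior mean ≈ 1.007, SD ≈ 0.279; a Normal approximation gives roughly [0.649, 1.365].
Exact: lower = 0.701; upper = 1.369.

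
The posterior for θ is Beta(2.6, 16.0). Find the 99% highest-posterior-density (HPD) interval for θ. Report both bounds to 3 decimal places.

The posterior is unimodal and skewed, so the HPD interval has equal density at both endpoints and is the shortest 99% interval.
Solving f(0.005) = f(0.371) with F(0.371) − F(0.005) = 0.99 gives [0.005, 0.371].
For comparison, the equal-tailed interval is [0.014, 0.400]; the HPD is narrower and shifted toward the mode.

[0.005, 0.371]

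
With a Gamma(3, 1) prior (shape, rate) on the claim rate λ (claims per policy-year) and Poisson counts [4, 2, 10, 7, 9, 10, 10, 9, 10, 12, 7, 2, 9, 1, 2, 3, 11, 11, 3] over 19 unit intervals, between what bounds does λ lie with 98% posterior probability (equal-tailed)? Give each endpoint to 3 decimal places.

Posterior: Gamma(3+132, 1+19) = Gamma(135, 20) (shape, rate).
Equal-tailed 98% interval: Gamma(135, 20) quantiles at 0.01 and 0.99.
Posterior mean ≈ 6.750, SD ≈ 0.581; a Normal approximation gives roughly [5.399, 8.101].
Exact: lower = 5.472; upper = 8.175.

[5.472, 8.175]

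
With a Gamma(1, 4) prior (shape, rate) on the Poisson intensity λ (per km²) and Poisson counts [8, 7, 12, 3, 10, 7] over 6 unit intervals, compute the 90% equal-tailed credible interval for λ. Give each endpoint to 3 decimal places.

[3.720, 5.994]

Posterior: Gamma(1+47, 4+6) = Gamma(48, 10) (shape, rate).
Equal-tailed 90% interval: Gamma(48, 10) quantiles at 0.05 and 0.95.
Posterior mean ≈ 4.800, SD ≈ 0.693; a Normal approximation gives roughly [3.660, 5.940].
Exact: lower = 3.720; upper = 5.994.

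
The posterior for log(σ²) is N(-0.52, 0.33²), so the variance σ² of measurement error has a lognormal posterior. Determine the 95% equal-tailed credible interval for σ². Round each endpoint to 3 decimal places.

On the log scale the 95% interval is -0.52 ± 1.960 × 0.33 = [-1.1668, 0.1268].
Exponentiate: [e^-1.1668, e^0.1268] = [0.311, 1.135].

[0.311, 1.135]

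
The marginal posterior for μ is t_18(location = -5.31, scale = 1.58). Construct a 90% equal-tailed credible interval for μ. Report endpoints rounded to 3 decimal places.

[-8.050, -2.570]

The t_18 distribution is symmetric; the 90% interval is -5.31 ± t·1.58 with t_{0.95,18} = 1.734.
Half-width: 1.734 × 1.58 = 2.740.
-5.31 − 2.740 = -8.050; -5.31 + 2.740 = -2.570.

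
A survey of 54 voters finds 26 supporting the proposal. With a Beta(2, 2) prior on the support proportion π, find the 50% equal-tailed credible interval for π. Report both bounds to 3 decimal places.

Posterior: Beta(2+26, 2+28) = Beta(28, 30).
Equal-tailed 50% interval: the 0.25 and 0.75 quantiles of Beta(28, 30).
Posterior mean ≈ 0.483, SD ≈ 0.065; a Normal approximation gives roughly [0.439, 0.527].
Exact: F⁻¹(0.25) = 0.438; F⁻¹(0.75) = 0.527.

[0.438, 0.527]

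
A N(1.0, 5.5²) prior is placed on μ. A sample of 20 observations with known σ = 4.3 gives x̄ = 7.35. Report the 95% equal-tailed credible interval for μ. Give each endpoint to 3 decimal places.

[5.305, 9.018]

Posterior precision = 1/5.5² + 20/4.3² = 0.0331 + 1.0817 = 1.1147, so posterior SD = 0.9471.
Posterior mean = (1.0/5.5² + 20·7.35/4.3²) / 1.1147 = 7.1617.
Interval: 7.1617 ± 1.960 × 0.9471 → [5.305, 9.018].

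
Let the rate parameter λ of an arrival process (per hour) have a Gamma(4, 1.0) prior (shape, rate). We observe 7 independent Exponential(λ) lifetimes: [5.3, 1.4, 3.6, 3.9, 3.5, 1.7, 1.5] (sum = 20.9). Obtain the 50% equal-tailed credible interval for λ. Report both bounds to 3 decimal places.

[0.394, 0.595]

Posterior: Gamma(4+7, 1.0+20.9) = Gamma(11, 21.9) (shape, rate).
Equal-tailed 50% interval: Gamma(11, 21.9) quantiles at 0.25 and 0.75.
Posterior mean ≈ 0.502, SD ≈ 0.151; a Normal approximation gives roughly [0.400, 0.604].
Exact: lower = 0.394; upper = 0.595.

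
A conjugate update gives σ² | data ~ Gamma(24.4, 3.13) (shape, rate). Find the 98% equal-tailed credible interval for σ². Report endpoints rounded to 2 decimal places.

[4.60, 11.93]

Posterior: Gamma(shape 24.4, rate 3.13).
Equal-tailed 98% interval: Gamma(24.4, 3.13) quantiles at 0.01 and 0.99.
Posterior mean ≈ 7.80, SD ≈ 1.58; a Normal approximation gives roughly [4.12, 11.47].
Exact: lower = 4.60; upper = 11.93.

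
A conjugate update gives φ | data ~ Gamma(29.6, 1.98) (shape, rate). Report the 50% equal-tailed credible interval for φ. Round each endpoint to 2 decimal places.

Posterior: Gamma(shape 29.6, rate 1.98).
Equal-tailed 50% interval: Gamma(29.6, 1.98) quantiles at 0.25 and 0.75.
Posterior mean ≈ 14.95, SD ≈ 2.75; a Normal approximation gives roughly [13.10, 16.80].
Exact: lower = 13.02; upper = 16.70.

[13.02, 16.70]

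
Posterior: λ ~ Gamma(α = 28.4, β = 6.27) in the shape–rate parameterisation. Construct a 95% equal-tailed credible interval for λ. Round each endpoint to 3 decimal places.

[3.019, 6.341]

Posterior: Gamma(shape 28.4, rate 6.27).
Equal-tailed 95% interval: Gamma(28.4, 6.27) quantiles at 0.025 and 0.975.
Posterior mean ≈ 4.530, SD ≈ 0.850; a Normal approximation gives roughly [2.864, 6.195].
Exact: lower = 3.019; upper = 6.341.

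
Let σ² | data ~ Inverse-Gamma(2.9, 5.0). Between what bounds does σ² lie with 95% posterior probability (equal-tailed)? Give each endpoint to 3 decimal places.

Inverse-Gamma(2.9, 5.0) quantiles: F⁻¹(0.025) and F⁻¹(0.975).
Equivalently, 1/σ² ~ Gamma(2.9, rate = 5.0); invert its 0.975 and 0.025 quantiles.
Posterior mean ≈ 2.632, SD ≈ 2.774; a Normal approximation gives roughly [-2.805, 8.068].
Exact: lower = 0.708; upper = 8.680.

[0.708, 8.680]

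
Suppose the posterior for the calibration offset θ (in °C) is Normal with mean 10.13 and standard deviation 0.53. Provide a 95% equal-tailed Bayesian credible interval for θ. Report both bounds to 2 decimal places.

The posterior is symmetric, so the 95% equal-tailed interval is θ = 10.13 ± z·0.53 with z = 1.960.
Half-width: 1.960 × 0.53 = 1.04.
10.13 − 1.04 = 9.09; 10.13 + 1.04 = 11.17.

[9.09, 11.17]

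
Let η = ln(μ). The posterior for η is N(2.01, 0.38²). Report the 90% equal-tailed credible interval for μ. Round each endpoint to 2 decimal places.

[3.99, 13.94]

On the log scale the 90% interval is 2.01 ± 1.645 × 0.38 = [1.3850, 2.6350].
Exponentiate: [e^1.3850, e^2.6350] = [3.99, 13.94].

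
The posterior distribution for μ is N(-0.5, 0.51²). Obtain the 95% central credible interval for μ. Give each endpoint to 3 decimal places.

[-1.500, 0.500]

The posterior is symmetric, so the 95% equal-tailed interval is μ = -0.5 ± z·0.51 with z = 1.960.
Half-width: 1.960 × 0.51 = 1.000.
-0.5 − 1.000 = -1.500; -0.5 + 1.000 = 0.500.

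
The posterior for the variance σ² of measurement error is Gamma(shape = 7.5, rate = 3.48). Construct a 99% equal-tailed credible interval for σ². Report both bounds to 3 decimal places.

[0.661, 4.713]

Posterior: Gamma(shape 7.5, rate 3.48).
Equal-tailed 99% interval: Gamma(7.5, 3.48) quantiles at 0.005 and 0.995.
Posterior mean ≈ 2.155, SD ≈ 0.787; a Normal approximation gives roughly [0.128, 4.182].
Exact: lower = 0.661; upper = 4.713.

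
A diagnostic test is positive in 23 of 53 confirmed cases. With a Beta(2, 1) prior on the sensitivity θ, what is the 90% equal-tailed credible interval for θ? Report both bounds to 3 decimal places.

[0.339, 0.556]

Posterior: Beta(2+23, 1+30) = Beta(25, 31).
Equal-tailed 90% interval: the 0.05 and 0.95 quantiles of Beta(25, 31).
Posterior mean ≈ 0.446, SD ≈ 0.066; a Normal approximation gives roughly [0.338, 0.555].
Exact: F⁻¹(0.05) = 0.339; F⁻¹(0.95) = 0.556.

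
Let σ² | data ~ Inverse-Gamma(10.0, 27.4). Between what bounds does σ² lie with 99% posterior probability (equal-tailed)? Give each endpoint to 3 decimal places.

[1.370, 7.372]

Inverse-Gamma(10.0, 27.4) quantiles: F⁻¹(0.005) and F⁻¹(0.995).
Equivalently, 1/σ² ~ Gamma(10.0, rate = 27.4); invert its 0.995 and 0.005 quantiles.
Posterior mean ≈ 3.044, SD ≈ 1.076; a Normal approximation gives roughly [0.272, 5.817].
Exact: lower = 1.370; upper = 7.372.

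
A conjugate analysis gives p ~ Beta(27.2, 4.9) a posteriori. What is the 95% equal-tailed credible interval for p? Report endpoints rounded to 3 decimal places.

[0.707, 0.948]

Posterior: Beta(27.2, 4.9).
Equal-tailed 95% interval: the 0.025 and 0.975 quantiles of Beta(27.2, 4.9).
Posterior mean ≈ 0.847, SD ≈ 0.063; a Normal approximation gives roughly [0.725, 0.970].
Exact: F⁻¹(0.025) = 0.707; F⁻¹(0.975) = 0.948.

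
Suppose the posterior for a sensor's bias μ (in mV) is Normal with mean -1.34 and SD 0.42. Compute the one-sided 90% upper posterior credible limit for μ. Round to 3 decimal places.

Need U with P(μ ≤ U) = 0.90: U = -1.34 + z_{0.1}·0.42.
z = 1.282; U = -1.34 + 1.282 × 0.42 = -0.802.

-0.802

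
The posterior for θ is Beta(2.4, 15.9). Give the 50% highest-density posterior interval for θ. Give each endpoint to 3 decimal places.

The posterior is unimodal and skewed, so the HPD interval has equal density at both endpoints and is the shortest 50% interval.
Solving f(0.047) = f(0.140) with F(0.140) − F(0.047) = 0.50 gives [0.047, 0.140].
For comparison, the equal-tailed interval is [0.073, 0.175]; the HPD is narrower and shifted toward the mode.

[0.047, 0.140]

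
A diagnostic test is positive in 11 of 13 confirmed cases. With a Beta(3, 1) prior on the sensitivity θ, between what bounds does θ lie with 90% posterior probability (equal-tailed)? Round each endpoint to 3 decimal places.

[0.656, 0.947]

Posterior: Beta(3+11, 1+2) = Beta(14, 3).
Equal-tailed 90% interval: the 0.05 and 0.95 quantiles of Beta(14, 3).
Posterior mean ≈ 0.824, SD ≈ 0.090; a Normal approximation gives roughly [0.676, 0.971].
Exact: F⁻¹(0.05) = 0.656; F⁻¹(0.95) = 0.947.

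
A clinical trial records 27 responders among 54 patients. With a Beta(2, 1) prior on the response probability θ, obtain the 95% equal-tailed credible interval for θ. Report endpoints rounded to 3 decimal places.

[0.380, 0.637]

Posterior: Beta(2+27, 1+27) = Beta(29, 28).
Equal-tailed 95% interval: the 0.025 and 0.975 quantiles of Beta(29, 28).
Posterior mean ≈ 0.509, SD ≈ 0.066; a Normal approximation gives roughly [0.380, 0.637].
Exact: F⁻¹(0.025) = 0.380; F⁻¹(0.975) = 0.637.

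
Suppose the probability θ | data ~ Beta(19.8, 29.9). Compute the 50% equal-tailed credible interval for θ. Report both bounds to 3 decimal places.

Posterior: Beta(19.8, 29.9).
Equal-tailed 50% interval: the 0.25 and 0.75 quantiles of Beta(19.8, 29.9).
Posterior mean ≈ 0.398, SD ≈ 0.069; a Normal approximation gives roughly [0.352, 0.445].
Exact: F⁻¹(0.25) = 0.351; F⁻¹(0.75) = 0.445.

[0.351, 0.445]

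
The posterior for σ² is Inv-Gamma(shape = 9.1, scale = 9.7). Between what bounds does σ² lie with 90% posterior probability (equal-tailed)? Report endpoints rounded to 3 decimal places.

[0.666, 2.035]

Inverse-Gamma(9.1, 9.7) quantiles: F⁻¹(0.05) and F⁻¹(0.95).
Equivalently, 1/σ² ~ Gamma(9.1, rate = 9.7); invert its 0.95 and 0.05 quantiles.
Posterior mean ≈ 1.198, SD ≈ 0.449; a Normal approximation gives roughly [0.458, 1.937].
Exact: lower = 0.666; upper = 2.035.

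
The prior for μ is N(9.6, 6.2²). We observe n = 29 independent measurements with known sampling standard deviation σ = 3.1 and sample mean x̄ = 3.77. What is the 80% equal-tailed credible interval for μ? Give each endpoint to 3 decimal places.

[3.085, 4.554]

Posterior precision = 1/6.2² + 29/3.1² = 0.0260 + 3.0177 = 3.0437, so posterior SD = 0.5732.
Posterior mean = (9.6/6.2² + 29·3.77/3.1²) / 3.0437 = 3.8198.
Interval: 3.8198 ± 1.282 × 0.5732 → [3.085, 4.554].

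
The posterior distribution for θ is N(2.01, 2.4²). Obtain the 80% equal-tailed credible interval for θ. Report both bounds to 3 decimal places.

The posterior is symmetric, so the 80% equal-tailed interval is θ = 2.01 ± z·2.4 with z = 1.282.
Half-width: 1.282 × 2.4 = 3.076.
2.01 − 3.076 = -1.066; 2.01 + 3.076 = 5.086.

[-1.066, 5.086]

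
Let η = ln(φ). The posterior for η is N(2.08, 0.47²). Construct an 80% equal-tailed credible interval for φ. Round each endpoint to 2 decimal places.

On the log scale the 80% interval is 2.08 ± 1.282 × 0.47 = [1.4777, 2.6823].
Exponentiate: [e^1.4777, e^2.6823] = [4.38, 14.62].

[4.38, 14.62]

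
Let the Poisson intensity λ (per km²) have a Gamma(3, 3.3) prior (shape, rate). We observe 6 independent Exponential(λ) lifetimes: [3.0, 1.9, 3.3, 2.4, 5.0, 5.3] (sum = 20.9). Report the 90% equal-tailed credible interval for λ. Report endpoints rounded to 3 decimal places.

Posterior: Gamma(3+6, 3.3+20.9) = Gamma(9, 24.2) (shape, rate).
Equal-tailed 90% interval: Gamma(9, 24.2) quantiles at 0.05 and 0.95.
Posterior mean ≈ 0.372, SD ≈ 0.124; a Normal approximation gives roughly [0.168, 0.576].
Exact: lower = 0.194; upper = 0.596.

[0.194, 0.596]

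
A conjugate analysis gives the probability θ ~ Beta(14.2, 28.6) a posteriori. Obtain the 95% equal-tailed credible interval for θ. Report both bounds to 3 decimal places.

[0.201, 0.478]

Posterior: Beta(14.2, 28.6).
Equal-tailed 95% interval: the 0.025 and 0.975 quantiles of Beta(14.2, 28.6).
Posterior mean ≈ 0.332, SD ≈ 0.071; a Normal approximation gives roughly [0.192, 0.471].
Exact: F⁻¹(0.025) = 0.201; F⁻¹(0.975) = 0.478.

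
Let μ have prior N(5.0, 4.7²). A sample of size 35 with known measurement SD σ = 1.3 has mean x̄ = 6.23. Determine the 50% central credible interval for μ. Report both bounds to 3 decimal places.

[6.079, 6.375]

Posterior precision = 1/4.7² + 35/1.3² = 0.0453 + 20.7101 = 20.7553, so posterior SD = 0.2195.
Posterior mean = (5.0/4.7² + 35·6.23/1.3²) / 20.7553 = 6.2273.
Interval: 6.2273 ± 0.674 × 0.2195 → [6.079, 6.375].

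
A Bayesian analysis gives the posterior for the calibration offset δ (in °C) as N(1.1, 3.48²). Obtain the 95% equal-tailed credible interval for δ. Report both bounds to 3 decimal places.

The posterior is symmetric, so the 95% equal-tailed interval is δ = 1.1 ± z·3.48 with z = 1.960.
Half-width: 1.960 × 3.48 = 6.821.
1.1 − 6.821 = -5.721; 1.1 + 6.821 = 7.921.

[-5.721, 7.921]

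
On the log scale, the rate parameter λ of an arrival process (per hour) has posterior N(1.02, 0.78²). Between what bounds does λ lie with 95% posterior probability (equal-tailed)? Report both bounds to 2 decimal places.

On the log scale the 95% interval is 1.02 ± 1.960 × 0.78 = [-0.5088, 2.5488].
Exponentiate: [e^-0.5088, e^2.5488] = [0.60, 12.79].

[0.60, 12.79]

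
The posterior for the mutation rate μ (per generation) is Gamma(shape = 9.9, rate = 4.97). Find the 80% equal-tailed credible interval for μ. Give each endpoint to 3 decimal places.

Posterior: Gamma(shape 9.9, rate 4.97).
Equal-tailed 80% interval: Gamma(9.9, 4.97) quantiles at 0.1 and 0.9.
Posterior mean ≈ 1.992, SD ≈ 0.633; a Normal approximation gives roughly [1.181, 2.803].
Exact: lower = 1.236; upper = 2.834.

[1.236, 2.834]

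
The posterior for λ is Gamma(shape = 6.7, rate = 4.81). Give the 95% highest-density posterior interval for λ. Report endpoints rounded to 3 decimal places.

The posterior is unimodal and skewed, so the HPD interval has equal density at both endpoints and is the shortest 95% interval.
Solving f(0.451) = f(2.463) with F(2.463) − F(0.451) = 0.95 gives [0.451, 2.463].
For comparison, the equal-tailed interval is [0.546, 2.629]; the HPD is narrower and shifted toward the mode.

[0.451, 2.463]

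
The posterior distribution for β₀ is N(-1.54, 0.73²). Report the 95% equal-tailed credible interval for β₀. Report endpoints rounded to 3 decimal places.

The posterior is symmetric, so the 95% equal-tailed interval is β₀ = -1.54 ± z·0.73 with z = 1.960.
Half-width: 1.960 × 0.73 = 1.431.
-1.54 − 1.431 = -2.971; -1.54 + 1.431 = -0.109.

[-2.971, -0.109]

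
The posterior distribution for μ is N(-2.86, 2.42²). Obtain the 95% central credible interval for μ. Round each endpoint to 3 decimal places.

The posterior is symmetric, so the 95% equal-tailed interval is μ = -2.86 ± z·2.42 with z = 1.960.
Half-width: 1.960 × 2.42 = 4.743.
-2.86 − 4.743 = -7.603; -2.86 + 4.743 = 1.883.

[-7.603, 1.883]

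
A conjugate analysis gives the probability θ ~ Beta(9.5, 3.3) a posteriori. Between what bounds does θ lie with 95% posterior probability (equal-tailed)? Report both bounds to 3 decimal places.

[0.482, 0.932]

Posterior: Beta(9.5, 3.3).
Equal-tailed 95% interval: the 0.025 and 0.975 quantiles of Beta(9.5, 3.3).
Posterior mean ≈ 0.742, SD ≈ 0.118; a Normal approximation gives roughly [0.511, 0.973].
Exact: F⁻¹(0.025) = 0.482; F⁻¹(0.975) = 0.932.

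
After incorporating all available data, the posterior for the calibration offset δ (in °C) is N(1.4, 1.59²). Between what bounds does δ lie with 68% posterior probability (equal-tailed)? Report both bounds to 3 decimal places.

The posterior is symmetric, so the 68% equal-tailed interval is δ = 1.4 ± z·1.59 with z = 0.994.
Half-width: 0.994 × 1.59 = 1.581.
1.4 − 1.581 = -0.181; 1.4 + 1.581 = 2.981.

[-0.181, 2.981]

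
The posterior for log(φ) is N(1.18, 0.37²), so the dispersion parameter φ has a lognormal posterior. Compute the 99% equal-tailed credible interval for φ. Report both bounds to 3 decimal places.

[1.255, 8.441]

On the log scale the 99% interval is 1.18 ± 2.576 × 0.37 = [0.2269, 2.1331].
Exponentiate: [e^0.2269, e^2.1331] = [1.255, 8.441].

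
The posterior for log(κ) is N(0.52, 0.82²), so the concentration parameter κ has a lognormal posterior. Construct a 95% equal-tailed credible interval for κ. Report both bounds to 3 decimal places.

[0.337, 8.391]

On the log scale the 95% interval is 0.52 ± 1.960 × 0.82 = [-1.0872, 2.1272].
Exponentiate: [e^-1.0872, e^2.1272] = [0.337, 8.391].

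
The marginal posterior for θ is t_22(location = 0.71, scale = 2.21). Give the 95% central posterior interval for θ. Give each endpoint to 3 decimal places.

[-3.873, 5.293]

The t_22 distribution is symmetric; the 95% interval is 0.71 ± t·2.21 with t_{0.975,22} = 2.074.
Half-width: 2.074 × 2.21 = 4.583.
0.71 − 4.583 = -3.873; 0.71 + 4.583 = 5.293.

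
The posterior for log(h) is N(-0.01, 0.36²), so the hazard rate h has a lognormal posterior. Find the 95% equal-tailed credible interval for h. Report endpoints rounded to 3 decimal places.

On the log scale the 95% interval is -0.01 ± 1.960 × 0.36 = [-0.7156, 0.6956].
Exponentiate: [e^-0.7156, e^0.6956] = [0.489, 2.005].

[0.489, 2.005]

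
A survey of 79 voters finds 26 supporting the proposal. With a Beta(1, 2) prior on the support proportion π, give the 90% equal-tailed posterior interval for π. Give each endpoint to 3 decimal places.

Posterior: Beta(1+26, 2+53) = Beta(27, 55).
Equal-tailed 90% interval: the 0.05 and 0.95 quantiles of Beta(27, 55).
Posterior mean ≈ 0.329, SD ≈ 0.052; a Normal approximation gives roughly [0.244, 0.414].
Exact: F⁻¹(0.05) = 0.247; F⁻¹(0.95) = 0.417.

[0.247, 0.417]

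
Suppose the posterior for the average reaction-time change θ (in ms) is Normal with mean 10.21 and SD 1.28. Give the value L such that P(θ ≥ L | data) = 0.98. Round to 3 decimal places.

7.581

Need L with P(θ ≥ L) = 0.98: L = 10.21 − z_{0.02}·1.28.
z = 2.054; L = 10.21 − 2.054 × 1.28 = 7.581.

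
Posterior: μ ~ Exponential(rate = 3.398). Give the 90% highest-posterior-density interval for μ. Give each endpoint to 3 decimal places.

The exponential density is strictly decreasing on [0, ∞), so the HPD interval is anchored at 0: [0, q] with P(μ ≤ q) = 0.90.
q = −ln(1 − 0.90) / 3.398 = 2.3026 / 3.398 = 0.678.

[0.000, 0.678]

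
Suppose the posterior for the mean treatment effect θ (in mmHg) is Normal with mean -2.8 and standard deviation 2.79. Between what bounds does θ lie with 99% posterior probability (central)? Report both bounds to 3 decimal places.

The posterior is symmetric, so the 99% equal-tailed interval is θ = -2.8 ± z·2.79 with z = 2.576.
Half-width: 2.576 × 2.79 = 7.187.
-2.8 − 7.187 = -9.987; -2.8 + 7.187 = 4.387.

[-9.987, 4.387]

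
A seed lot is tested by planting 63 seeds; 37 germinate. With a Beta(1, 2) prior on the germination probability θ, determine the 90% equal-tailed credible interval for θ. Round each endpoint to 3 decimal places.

Posterior: Beta(1+37, 2+26) = Beta(38, 28).
Equal-tailed 90% interval: the 0.05 and 0.95 quantiles of Beta(38, 28).
Posterior mean ≈ 0.576, SD ≈ 0.060; a Normal approximation gives roughly [0.476, 0.675].
Exact: F⁻¹(0.05) = 0.475; F⁻¹(0.95) = 0.674.

[0.475, 0.674]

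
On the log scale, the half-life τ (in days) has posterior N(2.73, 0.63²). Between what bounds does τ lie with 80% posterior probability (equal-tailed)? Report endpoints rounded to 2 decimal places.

[6.84, 34.38]

On the log scale the 80% interval is 2.73 ± 1.282 × 0.63 = [1.9226, 3.5374].
Exponentiate: [e^1.9226, e^3.5374] = [6.84, 34.38].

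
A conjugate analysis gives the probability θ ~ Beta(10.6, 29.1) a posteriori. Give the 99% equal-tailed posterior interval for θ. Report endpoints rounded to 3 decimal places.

[0.114, 0.463]

Posterior: Beta(10.6, 29.1).
Equal-tailed 99% interval: the 0.005 and 0.995 quantiles of Beta(10.6, 29.1).
Posterior mean ≈ 0.267, SD ≈ 0.069; a Normal approximation gives roughly [0.088, 0.446].
Exact: F⁻¹(0.005) = 0.114; F⁻¹(0.995) = 0.463.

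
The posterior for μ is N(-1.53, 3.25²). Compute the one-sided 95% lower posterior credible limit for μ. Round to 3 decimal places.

Need L with P(μ ≥ L) = 0.95: L = -1.53 − z_{0.05}·3.25.
z = 1.645; L = -1.53 − 1.645 × 3.25 = -6.876.

-6.876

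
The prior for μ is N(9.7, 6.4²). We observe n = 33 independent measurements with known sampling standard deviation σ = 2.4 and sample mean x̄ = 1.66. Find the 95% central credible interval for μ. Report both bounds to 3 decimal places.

Posterior precision = 1/6.4² + 33/2.4² = 0.0244 + 5.7292 = 5.7536, so posterior SD = 0.4169.
Posterior mean = (9.7/6.4² + 33·1.66/2.4²) / 5.7536 = 1.6941.
Interval: 1.6941 ± 1.960 × 0.4169 → [0.877, 2.511].

[0.877, 2.511]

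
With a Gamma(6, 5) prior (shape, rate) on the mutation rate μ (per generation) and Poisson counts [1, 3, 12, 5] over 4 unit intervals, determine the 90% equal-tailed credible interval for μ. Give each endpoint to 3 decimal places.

[2.118, 4.009]

Posterior: Gamma(6+21, 5+4) = Gamma(27, 9) (shape, rate).
Equal-tailed 90% interval: Gamma(27, 9) quantiles at 0.05 and 0.95.
Posterior mean ≈ 3.000, SD ≈ 0.577; a Normal approximation gives roughly [2.050, 3.950].
Exact: lower = 2.118; upper = 4.009.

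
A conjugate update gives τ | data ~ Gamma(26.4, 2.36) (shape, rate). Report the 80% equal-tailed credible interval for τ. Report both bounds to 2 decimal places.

Posterior: Gamma(shape 26.4, rate 2.36).
Equal-tailed 80% interval: Gamma(26.4, 2.36) quantiles at 0.1 and 0.9.
Posterior mean ≈ 11.19, SD ≈ 2.18; a Normal approximation gives roughly [8.40, 13.98].
Exact: lower = 8.50; upper = 14.05.

[8.50, 14.05]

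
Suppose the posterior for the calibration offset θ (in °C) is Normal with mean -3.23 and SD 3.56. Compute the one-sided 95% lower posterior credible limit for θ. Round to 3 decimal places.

-9.086

Need L with P(θ ≥ L) = 0.95: L = -3.23 − z_{0.05}·3.56.
z = 1.645; L = -3.23 − 1.645 × 3.56 = -9.086.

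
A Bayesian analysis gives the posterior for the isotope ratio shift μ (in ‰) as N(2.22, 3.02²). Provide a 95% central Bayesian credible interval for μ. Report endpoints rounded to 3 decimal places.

[-3.699, 8.139]

The posterior is symmetric, so the 95% equal-tailed interval is μ = 2.22 ± z·3.02 with z = 1.960.
Half-width: 1.960 × 3.02 = 5.919.
2.22 − 5.919 = -3.699; 2.22 + 5.919 = 8.139.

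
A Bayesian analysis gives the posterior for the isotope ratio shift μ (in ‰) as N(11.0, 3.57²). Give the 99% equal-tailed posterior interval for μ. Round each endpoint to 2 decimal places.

The posterior is symmetric, so the 99% equal-tailed interval is μ = 11.0 ± z·3.57 with z = 2.576.
Half-width: 2.576 × 3.57 = 9.20.
11.0 − 9.20 = 1.80; 11.0 + 9.20 = 20.20.

[1.80, 20.20]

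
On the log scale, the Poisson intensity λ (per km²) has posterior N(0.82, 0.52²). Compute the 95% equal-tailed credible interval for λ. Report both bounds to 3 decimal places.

On the log scale the 95% interval is 0.82 ± 1.960 × 0.52 = [-0.1992, 1.8392].
Exponentiate: [e^-0.1992, e^1.8392] = [0.819, 6.291].

[0.819, 6.291]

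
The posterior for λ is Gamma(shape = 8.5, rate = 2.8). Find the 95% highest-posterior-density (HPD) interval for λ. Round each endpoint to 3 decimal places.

The posterior is unimodal and skewed, so the HPD interval has equal density at both endpoints and is the shortest 95% interval.
Solving f(1.177) = f(5.110) with F(5.110) − F(1.177) = 0.95 gives [1.177, 5.110].
For comparison, the equal-tailed interval is [1.351, 5.391]; the HPD is narrower and shifted toward the mode.

[1.177, 5.110]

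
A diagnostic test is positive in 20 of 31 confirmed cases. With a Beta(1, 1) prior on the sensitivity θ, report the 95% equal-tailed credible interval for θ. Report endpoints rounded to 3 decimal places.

Posterior: Beta(1+20, 1+11) = Beta(21, 12).
Equal-tailed 95% interval: the 0.025 and 0.975 quantiles of Beta(21, 12).
Posterior mean ≈ 0.636, SD ≈ 0.082; a Normal approximation gives roughly [0.475, 0.798].
Exact: F⁻¹(0.025) = 0.468; F⁻¹(0.975) = 0.789.

[0.468, 0.789]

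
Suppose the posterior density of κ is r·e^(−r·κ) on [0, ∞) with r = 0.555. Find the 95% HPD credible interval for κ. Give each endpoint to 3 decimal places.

The exponential density is strictly decreasing on [0, ∞), so the HPD interval is anchored at 0: [0, q] with P(κ ≤ q) = 0.95.
q = −ln(1 − 0.95) / 0.555 = 2.9957 / 0.555 = 5.398.

[0.000, 5.398]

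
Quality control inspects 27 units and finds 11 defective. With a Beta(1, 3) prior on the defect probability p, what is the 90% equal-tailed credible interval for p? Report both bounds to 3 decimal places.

[0.250, 0.533]

Posterior: Beta(1+11, 3+16) = Beta(12, 19).
Equal-tailed 90% interval: the 0.05 and 0.95 quantiles of Beta(12, 19).
Posterior mean ≈ 0.387, SD ≈ 0.086; a Normal approximation gives roughly [0.245, 0.529].
Exact: F⁻¹(0.05) = 0.250; F⁻¹(0.95) = 0.533.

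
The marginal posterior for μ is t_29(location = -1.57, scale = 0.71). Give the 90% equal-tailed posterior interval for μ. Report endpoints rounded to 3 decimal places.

[-2.776, -0.364]

The t_29 distribution is symmetric; the 90% interval is -1.57 ± t·0.71 with t_{0.95,29} = 1.699.
Half-width: 1.699 × 0.71 = 1.206.
-1.57 − 1.206 = -2.776; -1.57 + 1.206 = -0.364.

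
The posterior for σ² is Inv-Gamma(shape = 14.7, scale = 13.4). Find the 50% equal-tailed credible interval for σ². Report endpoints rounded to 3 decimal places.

Inverse-Gamma(14.7, 13.4) quantiles: F⁻¹(0.25) and F⁻¹(0.75).
Equivalently, 1/σ² ~ Gamma(14.7, rate = 13.4); invert its 0.75 and 0.25 quantiles.
Posterior mean ≈ 0.978, SD ≈ 0.274; a Normal approximation gives roughly [0.793, 1.163].
Exact: lower = 0.785; upper = 1.120.

[0.785, 1.120]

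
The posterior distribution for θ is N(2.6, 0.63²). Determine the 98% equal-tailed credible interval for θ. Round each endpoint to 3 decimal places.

The posterior is symmetric, so the 98% equal-tailed interval is θ = 2.6 ± z·0.63 with z = 2.326.
Half-width: 2.326 × 0.63 = 1.466.
2.6 − 1.466 = 1.134; 2.6 + 1.466 = 4.066.

[1.134, 4.066]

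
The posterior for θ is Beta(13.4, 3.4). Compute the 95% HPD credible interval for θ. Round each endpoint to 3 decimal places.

[0.611, 0.963]

The posterior is unimodal and skewed, so the HPD interval has equal density at both endpoints and is the shortest 95% interval.
Solving f(0.611) = f(0.963) with F(0.963) − F(0.611) = 0.95 gives [0.611, 0.963].
For comparison, the equal-tailed interval is [0.582, 0.947]; the HPD is narrower and shifted toward the mode.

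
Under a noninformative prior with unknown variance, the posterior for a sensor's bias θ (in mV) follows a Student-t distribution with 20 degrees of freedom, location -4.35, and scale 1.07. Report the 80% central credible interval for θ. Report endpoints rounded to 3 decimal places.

[-5.768, -2.932]

The t_20 distribution is symmetric; the 80% interval is -4.35 ± t·1.07 with t_{0.9,20} = 1.325.
Half-width: 1.325 × 1.07 = 1.418.
-4.35 − 1.418 = -5.768; -4.35 + 1.418 = -2.932.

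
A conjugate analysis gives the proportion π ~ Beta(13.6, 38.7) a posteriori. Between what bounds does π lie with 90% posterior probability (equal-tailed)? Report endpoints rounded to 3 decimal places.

[0.167, 0.364]

Posterior: Beta(13.6, 38.7).
Equal-tailed 90% interval: the 0.05 and 0.95 quantiles of Beta(13.6, 38.7).
Posterior mean ≈ 0.260, SD ≈ 0.060; a Normal approximation gives roughly [0.161, 0.359].
Exact: F⁻¹(0.05) = 0.167; F⁻¹(0.95) = 0.364.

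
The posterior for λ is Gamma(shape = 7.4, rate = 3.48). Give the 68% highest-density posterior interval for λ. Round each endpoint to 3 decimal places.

The posterior is unimodal and skewed, so the HPD interval has equal density at both endpoints and is the shortest 68% interval.
Solving f(1.201) = f(2.672) with F(2.672) − F(1.201) = 0.68 gives [1.201, 2.672].
For comparison, the equal-tailed interval is [1.366, 2.885]; the HPD is narrower and shifted toward the mode.

[1.201, 2.672]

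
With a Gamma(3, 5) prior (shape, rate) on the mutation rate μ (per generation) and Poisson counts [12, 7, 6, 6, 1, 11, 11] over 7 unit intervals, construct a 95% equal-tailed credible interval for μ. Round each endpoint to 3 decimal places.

Posterior: Gamma(3+54, 5+7) = Gamma(57, 12) (shape, rate).
Equal-tailed 95% interval: Gamma(57, 12) quantiles at 0.025 and 0.975.
Posterior mean ≈ 4.750, SD ≈ 0.629; a Normal approximation gives roughly [3.517, 5.983].
Exact: lower = 3.598; upper = 6.060.

[3.598, 6.060]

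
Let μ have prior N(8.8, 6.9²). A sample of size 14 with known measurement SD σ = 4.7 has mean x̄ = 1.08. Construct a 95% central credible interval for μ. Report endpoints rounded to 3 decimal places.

[-1.095, 3.750]

Posterior precision = 1/6.9² + 14/4.7² = 0.0210 + 0.6338 = 0.6548, so posterior SD = 1.2358.
Posterior mean = (8.8/6.9² + 14·1.08/4.7²) / 0.6548 = 1.3276.
Interval: 1.3276 ± 1.960 × 1.2358 → [-1.095, 3.750].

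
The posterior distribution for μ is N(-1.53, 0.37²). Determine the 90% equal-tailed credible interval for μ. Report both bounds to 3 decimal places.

The posterior is symmetric, so the 90% equal-tailed interval is μ = -1.53 ± z·0.37 with z = 1.645.
Half-width: 1.645 × 0.37 = 0.609.
-1.53 − 0.609 = -2.139; -1.53 + 0.609 = -0.921.

[-2.139, -0.921]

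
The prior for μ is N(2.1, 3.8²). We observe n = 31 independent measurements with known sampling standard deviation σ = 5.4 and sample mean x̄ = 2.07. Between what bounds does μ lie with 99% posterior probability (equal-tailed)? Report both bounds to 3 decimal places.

Posterior precision = 1/3.8² + 31/5.4² = 0.0693 + 1.0631 = 1.1324, so posterior SD = 0.9397.
Posterior mean = (2.1/3.8² + 31·2.07/5.4²) / 1.1324 = 2.0718.
Interval: 2.0718 ± 2.576 × 0.9397 → [-0.349, 4.492].

[-0.349, 4.492]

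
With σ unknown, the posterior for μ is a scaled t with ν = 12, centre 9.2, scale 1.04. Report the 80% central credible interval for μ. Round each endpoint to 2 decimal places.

The t_12 distribution is symmetric; the 80% interval is 9.2 ± t·1.04 with t_{0.9,12} = 1.356.
Half-width: 1.356 × 1.04 = 1.41.
9.2 − 1.41 = 7.79; 9.2 + 1.41 = 10.61.

[7.79, 10.61]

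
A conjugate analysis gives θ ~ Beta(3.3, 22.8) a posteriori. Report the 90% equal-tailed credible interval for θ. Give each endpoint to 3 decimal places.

[0.040, 0.246]

Posterior: Beta(3.3, 22.8).
Equal-tailed 90% interval: the 0.05 and 0.95 quantiles of Beta(3.3, 22.8).
Posterior mean ≈ 0.126, SD ≈ 0.064; a Normal approximation gives roughly [0.021, 0.231].
Exact: F⁻¹(0.05) = 0.040; F⁻¹(0.95) = 0.246.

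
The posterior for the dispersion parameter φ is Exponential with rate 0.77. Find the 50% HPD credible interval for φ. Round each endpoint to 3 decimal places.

The exponential density is strictly decreasing on [0, ∞), so the HPD interval is anchored at 0: [0, q] with P(φ ≤ q) = 0.50.
q = −ln(1 − 0.50) / 0.77 = 0.6931 / 0.77 = 0.900.

[0.000, 0.900]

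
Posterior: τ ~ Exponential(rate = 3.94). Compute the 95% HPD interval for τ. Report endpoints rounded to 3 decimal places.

The exponential density is strictly decreasing on [0, ∞), so the HPD interval is anchored at 0: [0, q] with P(τ ≤ q) = 0.95.
q = −ln(1 − 0.95) / 3.94 = 2.9957 / 3.94 = 0.760.

[0.000, 0.760]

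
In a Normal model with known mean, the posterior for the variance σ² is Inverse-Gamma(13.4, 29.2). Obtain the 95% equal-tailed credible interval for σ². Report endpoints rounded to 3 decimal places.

[1.360, 4.048]

Inverse-Gamma(13.4, 29.2) quantiles: F⁻¹(0.025) and F⁻¹(0.975).
Equivalently, 1/σ² ~ Gamma(13.4, rate = 29.2); invert its 0.975 and 0.025 quantiles.
Posterior mean ≈ 2.355, SD ≈ 0.697; a Normal approximation gives roughly [0.988, 3.722].
Exact: lower = 1.360; upper = 4.048.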